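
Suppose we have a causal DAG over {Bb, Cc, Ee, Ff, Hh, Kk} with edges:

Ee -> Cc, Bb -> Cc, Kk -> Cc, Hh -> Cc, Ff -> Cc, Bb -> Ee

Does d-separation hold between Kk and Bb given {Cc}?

Enumerating the 2 paths from Kk to Bb and testing each for blocking by {Cc}:
  1. Kk → Cc ← Ee ← Bb — Cc:collider[open]; Ee:chain[open] ⇒ active
  2. Kk → Cc ← Bb — Cc:collider[open] ⇒ active
Since the path Kk → Cc ← Ee ← Bb is active, Kk and Bb are not d-separated given {Cc}.

No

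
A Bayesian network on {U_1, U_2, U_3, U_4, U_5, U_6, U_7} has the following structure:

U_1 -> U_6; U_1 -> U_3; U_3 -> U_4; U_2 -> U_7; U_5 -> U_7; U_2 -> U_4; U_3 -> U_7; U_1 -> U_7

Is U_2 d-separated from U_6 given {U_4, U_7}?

No — U_2 and U_6 are not d-separated given {U_4, U_7}.

4 paths connect U_2 and U_6; each must be blocked for d-separation to hold:
  1. U_2 → U_4 ← U_3 → U_7 ← U_1 → U_6 — U_4:collider[open]; U_3:fork[open]; U_7:collider[open]; U_1:fork[open] ⇒ active
  2. U_2 → U_4 ← U_3 ← U_1 → U_6 — U_4:collider[open]; U_3:chain[open]; U_1:fork[open] ⇒ active
  3. U_2 → U_7 ← U_3 ← U_1 → U_6 — U_7:collider[open]; U_3:chain[open]; U_1:fork[open] ⇒ active
  4. U_2 → U_7 ← U_1 → U_6 — U_7:collider[open]; U_1:fork[open] ⇒ active
At least one path is unblocked, so d-separation fails.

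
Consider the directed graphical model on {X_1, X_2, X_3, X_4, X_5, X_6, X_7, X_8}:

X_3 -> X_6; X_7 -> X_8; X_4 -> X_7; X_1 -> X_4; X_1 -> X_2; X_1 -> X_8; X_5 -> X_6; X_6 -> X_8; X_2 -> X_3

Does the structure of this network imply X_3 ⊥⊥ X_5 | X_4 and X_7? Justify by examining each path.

Yes

3 paths connect X_3 and X_5; each must be blocked for d-separation to hold:
  1. X_3 ← X_2 ← X_1 → X_8 ← X_6 ← X_5 — X_2:chain[open]; X_1:fork[open]; X_8:collider[blocks]; X_6:chain[open] ⇒ blocked
  2. X_3 ← X_2 ← X_1 → X_4 → X_7 → X_8 ← X_6 ← X_5 — X_2:chain[open]; X_1:fork[open]; X_4:chain[blocks]; X_7:chain[blocks]; X_8:collider[blocks]; X_6:chain[open] ⇒ blocked
  3. X_3 → X_6 ← X_5 — X_6:collider[blocks] ⇒ blocked
All paths are blocked; X_3 ⊥ X_5 | {X_4, X_7} holds.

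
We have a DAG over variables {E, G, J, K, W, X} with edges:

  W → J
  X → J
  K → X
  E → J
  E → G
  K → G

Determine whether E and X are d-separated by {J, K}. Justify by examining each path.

We examine all 2 paths between E and X:
Path 1: E → J ← X
  J is a collider and J is conditioned on, which opens it — no node blocks this path, so it is active.
Path 2: E → G ← K → X
  G is a collider here and neither G nor any of its descendants is conditioned on, so the collider stays closed — the path is blocked at G.
At least one path is unblocked, so d-separation fails.

No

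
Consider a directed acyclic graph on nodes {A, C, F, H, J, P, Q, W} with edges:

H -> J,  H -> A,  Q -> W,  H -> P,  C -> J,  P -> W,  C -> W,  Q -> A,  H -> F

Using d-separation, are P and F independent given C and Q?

There are 3 undirected paths between P and F; checking each against the conditioning set {C, Q}:
Path 1: P ← H → F
  H is a fork and H is not conditioned on — no node blocks this path, so it is active.
Path 2: P → W ← Q → A ← H → F
  W is a collider here and neither W nor any of its descendants is conditioned on, so the collider stays closed — the path is blocked at W.
Path 3: P → W ← C → J ← H → F
  W is a collider here and neither W nor any of its descendants is conditioned on, so the collider stays closed — the path is blocked at W.
Because an active path exists, P and F are not d-separated.

No — P and F are not d-separated given {C, Q}.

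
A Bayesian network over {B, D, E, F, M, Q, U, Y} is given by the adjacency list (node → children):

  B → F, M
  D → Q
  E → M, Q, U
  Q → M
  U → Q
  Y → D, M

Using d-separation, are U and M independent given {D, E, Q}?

Enumerating the 6 paths from U to M and testing each for blocking by {D, E, Q}:
Path 1: U → Q → M
  Q is a chain here and Q is conditioned on, so the path is blocked at Q.
Path 2: U → Q ← D ← Y → M
  D is a chain here and D is conditioned on, so the path is blocked at D.
Path 3: U → Q ← E → M
  E is a fork here and E is conditioned on, so the path is blocked at E.
Path 4: U ← E → M
  E is a fork here and E is conditioned on, so the path is blocked at E.
Path 5: U ← E → Q → M
  E is a fork here and E is conditioned on, so the path is blocked at E.
Path 6: U ← E → Q ← D ← Y → M
  E is a fork here and E is conditioned on, so the path is blocked at E.
Since every path is blocked, d-separation holds.

Yes — U and M are d-separated given {D, E, Q}.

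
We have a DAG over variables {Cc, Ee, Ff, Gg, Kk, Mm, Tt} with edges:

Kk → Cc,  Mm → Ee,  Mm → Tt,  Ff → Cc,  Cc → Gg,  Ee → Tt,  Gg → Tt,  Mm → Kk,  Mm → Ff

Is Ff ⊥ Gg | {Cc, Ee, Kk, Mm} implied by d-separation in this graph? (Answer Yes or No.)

Yes

6 paths connect Ff and Gg; each must be blocked for d-separation to hold:
Path 1: Ff → Cc → Gg
  Cc is a chain here and Cc is conditioned on, so the path is blocked at Cc.
Path 2: Ff → Cc ← Kk ← Mm → Ee → Tt ← Gg
  Kk is a chain here and Kk is conditioned on, so the path is blocked at Kk.
Path 3: Ff → Cc ← Kk ← Mm → Tt ← Gg
  Kk is a chain here and Kk is conditioned on, so the path is blocked at Kk.
Path 4: Ff ← Mm → Ee → Tt ← Gg
  Mm is a fork here and Mm is conditioned on, so the path is blocked at Mm.
Path 5: Ff ← Mm → Tt ← Gg
  Mm is a fork here and Mm is conditioned on, so the path is blocked at Mm.
Path 6: Ff ← Mm → Kk → Cc → Gg
  Mm is a fork here and Mm is conditioned on, so the path is blocked at Mm.
Every path is blocked, so Ff and Gg are d-separated given {Cc, Ee, Kk, Mm}.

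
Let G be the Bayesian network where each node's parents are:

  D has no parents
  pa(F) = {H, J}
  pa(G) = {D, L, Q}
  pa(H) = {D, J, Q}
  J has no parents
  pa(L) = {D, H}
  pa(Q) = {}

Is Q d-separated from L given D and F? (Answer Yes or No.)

No

Enumerating the 6 paths from Q to L and testing each for blocking by {D, F}:
  1. Q → G ← L — G:collider[blocks] ⇒ blocked
  2. Q → G ← D → L — G:collider[blocks]; D:fork[blocks] ⇒ blocked
  3. Q → G ← D → H → L — G:collider[blocks]; D:fork[blocks]; H:chain[open] ⇒ blocked
  4. Q → H → L — H:chain[open] ⇒ active
  5. Q → H ← D → L — H:collider[open]; D:fork[blocks] ⇒ blocked
  6. Q → H ← D → G ← L — H:collider[open]; D:fork[blocks]; G:collider[blocks] ⇒ blocked
At least one path is unblocked, so d-separation fails.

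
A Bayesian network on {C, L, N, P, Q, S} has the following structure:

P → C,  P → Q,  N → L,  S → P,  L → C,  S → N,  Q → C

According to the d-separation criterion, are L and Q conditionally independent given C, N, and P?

No

Enumerating the 4 paths from L to Q and testing each for blocking by {C, N, P}:
  1. L → C ← Q — C:collider[open] ⇒ active
  2. L → C ← P → Q — C:collider[open]; P:fork[blocks] ⇒ blocked
  3. L ← N ← S → P → Q — N:chain[blocks]; S:fork[open]; P:chain[blocks] ⇒ blocked
  4. L ← N ← S → P → C ← Q — N:chain[blocks]; S:fork[open]; P:chain[blocks]; C:collider[open] ⇒ blocked
Since the path L → C ← Q is active, L and Q are not d-separated given {C, N, P}.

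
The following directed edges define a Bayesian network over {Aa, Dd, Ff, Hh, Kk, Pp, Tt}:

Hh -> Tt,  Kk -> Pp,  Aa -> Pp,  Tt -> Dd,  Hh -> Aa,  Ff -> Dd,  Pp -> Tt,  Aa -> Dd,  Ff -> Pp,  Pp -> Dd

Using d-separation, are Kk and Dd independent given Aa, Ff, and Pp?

Yes

6 paths connect Kk and Dd; each must be blocked for d-separation to hold:
Path 1: Kk → Pp ← Ff → Dd
  Ff is a fork here and Ff is conditioned on, so the path is blocked at Ff.
Path 2: Kk → Pp → Tt → Dd
  Pp is a chain here and Pp is conditioned on, so the path is blocked at Pp.
Path 3: Kk → Pp → Tt ← Hh → Aa → Dd
  Pp is a chain here and Pp is conditioned on, so the path is blocked at Pp.
Path 4: Kk → Pp ← Aa → Dd
  Aa is a fork here and Aa is conditioned on, so the path is blocked at Aa.
Path 5: Kk → Pp ← Aa ← Hh → Tt → Dd
  Aa is a chain here and Aa is conditioned on, so the path is blocked at Aa.
Path 6: Kk → Pp → Dd
  Pp is a chain here and Pp is conditioned on, so the path is blocked at Pp.
Since every path is blocked, d-separation holds.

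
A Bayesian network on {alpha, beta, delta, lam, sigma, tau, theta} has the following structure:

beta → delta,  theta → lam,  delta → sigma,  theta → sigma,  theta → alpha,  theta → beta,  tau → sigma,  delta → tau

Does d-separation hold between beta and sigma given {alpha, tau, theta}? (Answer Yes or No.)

No

3 paths connect beta and sigma; each must be blocked for d-separation to hold:
  1. beta ← theta → sigma — theta:fork[blocks] ⇒ blocked
  2. beta → delta → sigma — delta:chain[open] ⇒ active
  3. beta → delta → tau → sigma — delta:chain[open]; tau:chain[blocks] ⇒ blocked
At least one path is unblocked, so d-separation fails.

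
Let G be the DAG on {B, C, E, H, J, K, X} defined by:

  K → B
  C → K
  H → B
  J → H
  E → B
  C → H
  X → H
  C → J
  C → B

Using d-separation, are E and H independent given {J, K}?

5 paths connect E and H; each must be blocked for d-separation to hold:
  1. E → B ← H — B:collider[blocks] ⇒ blocked
  2. E → B ← K ← C → H — B:collider[blocks]; K:chain[blocks]; C:fork[open] ⇒ blocked
  3. E → B ← K ← C → J → H — B:collider[blocks]; K:chain[blocks]; C:fork[open]; J:chain[blocks] ⇒ blocked
  4. E → B ← C → H — B:collider[blocks]; C:fork[open] ⇒ blocked
  5. E → B ← C → J → H — B:collider[blocks]; C:fork[open]; J:chain[blocks] ⇒ blocked
All paths are blocked; E ⊥ H | {J, K} holds.

Yes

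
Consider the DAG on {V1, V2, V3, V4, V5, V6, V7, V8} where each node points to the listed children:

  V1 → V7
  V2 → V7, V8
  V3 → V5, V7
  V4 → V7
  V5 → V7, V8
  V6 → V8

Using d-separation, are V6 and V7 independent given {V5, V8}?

There are 3 undirected paths between V6 and V7; checking each against the conditioning set {V5, V8}:
  1. V6 → V8 ← V5 ← V3 → V7 — V8:collider[open]; V5:chain[blocks]; V3:fork[open] ⇒ blocked
  2. V6 → V8 ← V5 → V7 — V8:collider[open]; V5:fork[blocks] ⇒ blocked
  3. V6 → V8 ← V2 → V7 — V8:collider[open]; V2:fork[open] ⇒ active
Because an active path exists, V6 and V7 are not d-separated.

No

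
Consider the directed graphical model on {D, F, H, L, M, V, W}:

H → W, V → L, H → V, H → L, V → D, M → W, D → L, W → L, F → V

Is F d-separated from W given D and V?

No

6 paths connect F and W; each must be blocked for d-separation to hold:
Path 1: F → V ← H → W
  V is a collider and V is conditioned on, which opens it; H is a fork and H is not conditioned on — no node blocks this path, so it is active.
Path 2: F → V ← H → L ← W
  L is a collider here and neither L nor any of its descendants is conditioned on, so the collider stays closed — the path is blocked at L.
Path 3: F → V → D → L ← H → W
  V is a chain here and V is conditioned on, so the path is blocked at V.
Path 4: F → V → D → L ← W
  V is a chain here and V is conditioned on, so the path is blocked at V.
Path 5: F → V → L ← H → W
  V is a chain here and V is conditioned on, so the path is blocked at V.
Path 6: F → V → L ← W
  V is a chain here and V is conditioned on, so the path is blocked at V.
Because an active path exists, F and W are not d-separated.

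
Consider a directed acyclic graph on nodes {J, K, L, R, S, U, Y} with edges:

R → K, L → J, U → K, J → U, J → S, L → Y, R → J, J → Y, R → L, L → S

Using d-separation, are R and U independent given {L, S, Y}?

5 paths connect R and U; each must be blocked for d-separation to hold:
  1. R → J → U — J:chain[open] ⇒ active
  2. R → K ← U — K:collider[blocks] ⇒ blocked
  3. R → L → J → U — L:chain[blocks]; J:chain[open] ⇒ blocked
  4. R → L → Y ← J → U — L:chain[blocks]; Y:collider[open]; J:fork[open] ⇒ blocked
  5. R → L → S ← J → U — L:chain[blocks]; S:collider[open]; J:fork[open] ⇒ blocked
Because an active path exists, R and U are not d-separated.

No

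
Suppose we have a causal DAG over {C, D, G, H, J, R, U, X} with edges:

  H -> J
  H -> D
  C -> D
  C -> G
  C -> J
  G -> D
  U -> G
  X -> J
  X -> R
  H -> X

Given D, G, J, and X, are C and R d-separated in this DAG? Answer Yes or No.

We examine all 6 paths between C and R:
Path 1: C → D ← H → X → R
  X is a chain here and X is conditioned on, so the path is blocked at X.
Path 2: C → D ← H → J ← X → R
  X is a fork here and X is conditioned on, so the path is blocked at X.
Path 3: C → J ← H → X → R
  X is a chain here and X is conditioned on, so the path is blocked at X.
Path 4: C → J ← X → R
  X is a fork here and X is conditioned on, so the path is blocked at X.
Path 5: C → G → D ← H → X → R
  G is a chain here and G is conditioned on, so the path is blocked at G.
Path 6: C → G → D ← H → J ← X → R
  G is a chain here and G is conditioned on, so the path is blocked at G.
All paths are blocked; C ⊥ R | {D, G, J, X} holds.

Yes — C and R are d-separated given {D, G, J, X}.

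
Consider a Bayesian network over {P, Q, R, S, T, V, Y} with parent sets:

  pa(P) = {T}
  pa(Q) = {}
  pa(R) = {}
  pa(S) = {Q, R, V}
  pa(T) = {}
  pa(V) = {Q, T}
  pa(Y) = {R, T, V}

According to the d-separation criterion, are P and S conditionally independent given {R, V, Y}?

No — P and S are not d-separated given {R, V, Y}.

6 paths connect P and S; each must be blocked for d-separation to hold:
Path 1: P ← T → V ← Q → S
  T is a fork and T is not conditioned on; V is a collider and V is conditioned on, which opens it; Q is a fork and Q is not conditioned on — no node blocks this path, so it is active.
Path 2: P ← T → V → Y ← R → S
  V is a chain here and V is conditioned on, so the path is blocked at V.
Path 3: P ← T → V → S
  V is a chain here and V is conditioned on, so the path is blocked at V.
Path 4: P ← T → Y ← R → S
  R is a fork here and R is conditioned on, so the path is blocked at R.
Path 5: P ← T → Y ← V ← Q → S
  V is a chain here and V is conditioned on, so the path is blocked at V.
Path 6: P ← T → Y ← V → S
  V is a fork here and V is conditioned on, so the path is blocked at V.
At least one path is unblocked, so d-separation fails.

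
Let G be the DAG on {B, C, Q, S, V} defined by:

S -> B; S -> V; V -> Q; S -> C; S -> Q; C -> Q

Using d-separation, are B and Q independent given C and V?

No

There are 3 undirected paths between B and Q; checking each against the conditioning set {C, V}:
  1. B ← S → Q — S:fork[open] ⇒ active
  2. B ← S → V → Q — S:fork[open]; V:chain[blocks] ⇒ blocked
  3. B ← S → C → Q — S:fork[open]; C:chain[blocks] ⇒ blocked
At least one path is unblocked, so d-separation fails.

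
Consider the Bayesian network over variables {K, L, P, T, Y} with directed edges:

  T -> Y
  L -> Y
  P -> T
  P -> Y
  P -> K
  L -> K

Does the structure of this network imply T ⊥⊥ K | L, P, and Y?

Enumerating the 4 paths from T to K and testing each for blocking by {L, P, Y}:
Path 1: T ← P → K
  P is a fork here and P is conditioned on, so the path is blocked at P.
Path 2: T ← P → Y ← L → K
  P is a fork here and P is conditioned on, so the path is blocked at P.
Path 3: T → Y ← P → K
  P is a fork here and P is conditioned on, so the path is blocked at P.
Path 4: T → Y ← L → K
  L is a fork here and L is conditioned on, so the path is blocked at L.
Since every path is blocked, d-separation holds.

Yes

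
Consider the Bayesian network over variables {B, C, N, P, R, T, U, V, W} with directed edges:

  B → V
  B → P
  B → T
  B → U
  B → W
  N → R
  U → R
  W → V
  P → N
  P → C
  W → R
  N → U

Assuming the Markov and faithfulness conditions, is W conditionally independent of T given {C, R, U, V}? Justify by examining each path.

Enumerating the 6 paths from W to T and testing each for blocking by {C, R, U, V}:
Path 1: W → V ← B → T
  V is a collider and V is conditioned on, which opens it; B is a fork and B is not conditioned on — no node blocks this path, so it is active.
Path 2: W → R ← U ← N ← P ← B → T
  U is a chain here and U is conditioned on, so the path is blocked at U.
Path 3: W → R ← U ← B → T
  U is a chain here and U is conditioned on, so the path is blocked at U.
Path 4: W → R ← N ← P ← B → T
  R is a collider and R is conditioned on, which opens it; N is a chain and N is not conditioned on; P is a chain and P is not conditioned on; B is a fork and B is not conditioned on — no node blocks this path, so it is active.
Path 5: W → R ← N → U ← B → T
  R is a collider and R is conditioned on, which opens it; N is a fork and N is not conditioned on; U is a collider and U is conditioned on, which opens it; B is a fork and B is not conditioned on — no node blocks this path, so it is active.
Path 6: W ← B → T
  B is a fork and B is not conditioned on — no node blocks this path, so it is active.
Because an active path exists, W and T are not d-separated.

No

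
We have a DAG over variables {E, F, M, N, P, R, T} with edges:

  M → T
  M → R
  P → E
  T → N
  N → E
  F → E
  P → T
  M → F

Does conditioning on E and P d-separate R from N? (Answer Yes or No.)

No — R and N are not d-separated given {E, P}.

There are 4 undirected paths between R and N; checking each against the conditioning set {E, P}:
Path 1: R ← M → F → E ← N
  M is a fork and M is not conditioned on; F is a chain and F is not conditioned on; E is a collider and E is conditioned on, which opens it — no node blocks this path, so it is active.
Path 2: R ← M → F → E ← P → T → N
  P is a fork here and P is conditioned on, so the path is blocked at P.
Path 3: R ← M → T → N
  M is a fork and M is not conditioned on; T is a chain and T is not conditioned on — no node blocks this path, so it is active.
Path 4: R ← M → T ← P → E ← N
  P is a fork here and P is conditioned on, so the path is blocked at P.
Because an active path exists, R and N are not d-separated.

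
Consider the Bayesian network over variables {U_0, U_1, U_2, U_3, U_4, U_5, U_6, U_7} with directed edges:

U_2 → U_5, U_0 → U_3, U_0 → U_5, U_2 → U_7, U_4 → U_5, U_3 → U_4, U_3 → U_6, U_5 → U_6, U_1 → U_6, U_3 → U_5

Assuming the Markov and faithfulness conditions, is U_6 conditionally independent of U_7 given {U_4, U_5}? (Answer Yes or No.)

4 paths connect U_6 and U_7; each must be blocked for d-separation to hold:
  1. U_6 ← U_5 ← U_2 → U_7 — U_5:chain[blocks]; U_2:fork[open] ⇒ blocked
  2. U_6 ← U_3 → U_5 ← U_2 → U_7 — U_3:fork[open]; U_5:collider[open]; U_2:fork[open] ⇒ active
  3. U_6 ← U_3 → U_4 → U_5 ← U_2 → U_7 — U_3:fork[open]; U_4:chain[blocks]; U_5:collider[open]; U_2:fork[open] ⇒ blocked
  4. U_6 ← U_3 ← U_0 → U_5 ← U_2 → U_7 — U_3:chain[open]; U_0:fork[open]; U_5:collider[open]; U_2:fork[open] ⇒ active
At least one path is unblocked, so d-separation fails.

No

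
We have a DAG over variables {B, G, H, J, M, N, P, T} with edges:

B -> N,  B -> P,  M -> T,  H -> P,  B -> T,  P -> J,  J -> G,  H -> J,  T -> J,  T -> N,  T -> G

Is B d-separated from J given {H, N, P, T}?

Yes — B and J are d-separated given {H, N, P, T}.

Enumerating the 6 paths from B to J and testing each for blocking by {H, N, P, T}:
Path 1: B → P → J
  P is a chain here and P is conditioned on, so the path is blocked at P.
Path 2: B → P ← H → J
  H is a fork here and H is conditioned on, so the path is blocked at H.
Path 3: B → T → J
  T is a chain here and T is conditioned on, so the path is blocked at T.
Path 4: B → T → G ← J
  T is a chain here and T is conditioned on, so the path is blocked at T.
Path 5: B → N ← T → J
  T is a fork here and T is conditioned on, so the path is blocked at T.
Path 6: B → N ← T → G ← J
  T is a fork here and T is conditioned on, so the path is blocked at T.
Since every path is blocked, d-separation holds.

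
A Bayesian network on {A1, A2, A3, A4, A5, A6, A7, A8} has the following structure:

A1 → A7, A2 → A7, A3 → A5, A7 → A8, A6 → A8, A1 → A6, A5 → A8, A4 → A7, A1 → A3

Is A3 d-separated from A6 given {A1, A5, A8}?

Yes

4 paths connect A3 and A6; each must be blocked for d-separation to hold:
  1. A3 ← A1 → A7 → A8 ← A6 — A1:fork[blocks]; A7:chain[open]; A8:collider[open] ⇒ blocked
  2. A3 ← A1 → A6 — A1:fork[blocks] ⇒ blocked
  3. A3 → A5 → A8 ← A7 ← A1 → A6 — A5:chain[blocks]; A8:collider[open]; A7:chain[open]; A1:fork[blocks] ⇒ blocked
  4. A3 → A5 → A8 ← A6 — A5:chain[blocks]; A8:collider[open] ⇒ blocked
All paths are blocked; A3 ⊥ A6 | {A1, A5, A8} holds.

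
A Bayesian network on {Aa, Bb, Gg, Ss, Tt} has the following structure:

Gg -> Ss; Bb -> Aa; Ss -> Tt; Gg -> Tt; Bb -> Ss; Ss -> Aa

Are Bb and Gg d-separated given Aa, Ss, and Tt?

No — Bb and Gg are not d-separated given {Aa, Ss, Tt}.

We examine all 4 paths between Bb and Gg:
Path 1: Bb → Ss ← Gg
  Ss is a collider and Ss is conditioned on, which opens it — no node blocks this path, so it is active.
Path 2: Bb → Ss → Tt ← Gg
  Ss is a chain here and Ss is conditioned on, so the path is blocked at Ss.
Path 3: Bb → Aa ← Ss ← Gg
  Ss is a chain here and Ss is conditioned on, so the path is blocked at Ss.
Path 4: Bb → Aa ← Ss → Tt ← Gg
  Ss is a fork here and Ss is conditioned on, so the path is blocked at Ss.
At least one path is unblocked, so d-separation fails.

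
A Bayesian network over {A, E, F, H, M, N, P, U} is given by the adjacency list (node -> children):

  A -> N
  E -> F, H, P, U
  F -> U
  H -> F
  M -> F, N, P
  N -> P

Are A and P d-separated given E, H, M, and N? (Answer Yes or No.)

Yes

There are 5 undirected paths between A and P; checking each against the conditioning set {E, H, M, N}:
Path 1: A → N ← M → P
  M is a fork here and M is conditioned on, so the path is blocked at M.
Path 2: A → N ← M → F ← E → P
  M is a fork here and M is conditioned on, so the path is blocked at M.
Path 3: A → N ← M → F → U ← E → P
  M is a fork here and M is conditioned on, so the path is blocked at M.
Path 4: A → N ← M → F ← H ← E → P
  M is a fork here and M is conditioned on, so the path is blocked at M.
Path 5: A → N → P
  N is a chain here and N is conditioned on, so the path is blocked at N.
All paths are blocked; A ⊥ P | {E, H, M, N} holds.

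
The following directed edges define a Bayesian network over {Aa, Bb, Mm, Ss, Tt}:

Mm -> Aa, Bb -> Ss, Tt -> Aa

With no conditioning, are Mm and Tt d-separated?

Yes

Only one path connects Mm and Tt:
Path 1: Mm → Aa ← Tt
  Aa is a collider here and neither Aa nor any of its descendants is conditioned on, so the collider stays closed — the path is blocked at Aa.
All paths are blocked; Mm ⊥ Tt | ∅ holds.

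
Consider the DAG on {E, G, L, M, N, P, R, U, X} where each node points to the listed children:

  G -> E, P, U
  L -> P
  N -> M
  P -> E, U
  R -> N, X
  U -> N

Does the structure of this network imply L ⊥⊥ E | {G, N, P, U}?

3 paths connect L and E; each must be blocked for d-separation to hold:
Path 1: L → P ← G → E
  G is a fork here and G is conditioned on, so the path is blocked at G.
Path 2: L → P → U ← G → E
  P is a chain here and P is conditioned on, so the path is blocked at P.
Path 3: L → P → E
  P is a chain here and P is conditioned on, so the path is blocked at P.
Since every path is blocked, d-separation holds.

Yes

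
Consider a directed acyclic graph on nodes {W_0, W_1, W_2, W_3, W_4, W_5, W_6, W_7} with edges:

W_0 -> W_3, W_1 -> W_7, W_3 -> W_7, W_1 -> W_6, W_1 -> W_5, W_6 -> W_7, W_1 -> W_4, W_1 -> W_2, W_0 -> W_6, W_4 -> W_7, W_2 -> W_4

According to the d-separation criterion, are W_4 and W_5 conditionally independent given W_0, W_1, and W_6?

There are 5 undirected paths between W_4 and W_5; checking each against the conditioning set {W_0, W_1, W_6}:
  1. W_4 ← W_2 ← W_1 → W_5 — W_2:chain[open]; W_1:fork[blocks] ⇒ blocked
  2. W_4 ← W_1 → W_5 — W_1:fork[blocks] ⇒ blocked
  3. W_4 → W_7 ← W_6 ← W_1 → W_5 — W_7:collider[blocks]; W_6:chain[blocks]; W_1:fork[blocks] ⇒ blocked
  4. W_4 → W_7 ← W_1 → W_5 — W_7:collider[blocks]; W_1:fork[blocks] ⇒ blocked
  5. W_4 → W_7 ← W_3 ← W_0 → W_6 ← W_1 → W_5 — W_7:collider[blocks]; W_3:chain[open]; W_0:fork[blocks]; W_6:collider[open]; W_1:fork[blocks] ⇒ blocked
Every path is blocked, so W_4 and W_5 are d-separated given {W_0, W_1, W_6}.

Yes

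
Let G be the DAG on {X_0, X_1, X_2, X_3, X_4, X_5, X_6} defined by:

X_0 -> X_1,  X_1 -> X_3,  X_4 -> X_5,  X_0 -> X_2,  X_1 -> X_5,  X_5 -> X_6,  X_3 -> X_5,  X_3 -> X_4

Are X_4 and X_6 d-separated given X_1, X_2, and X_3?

No

3 paths connect X_4 and X_6; each must be blocked for d-separation to hold:
Path 1: X_4 → X_5 → X_6
  X_5 is a chain and X_5 is not conditioned on — no node blocks this path, so it is active.
Path 2: X_4 ← X_3 → X_5 → X_6
  X_3 is a fork here and X_3 is conditioned on, so the path is blocked at X_3.
Path 3: X_4 ← X_3 ← X_1 → X_5 → X_6
  X_3 is a chain here and X_3 is conditioned on, so the path is blocked at X_3.
Since the path X_4 → X_5 → X_6 is active, X_4 and X_6 are not d-separated given {X_1, X_2, X_3}.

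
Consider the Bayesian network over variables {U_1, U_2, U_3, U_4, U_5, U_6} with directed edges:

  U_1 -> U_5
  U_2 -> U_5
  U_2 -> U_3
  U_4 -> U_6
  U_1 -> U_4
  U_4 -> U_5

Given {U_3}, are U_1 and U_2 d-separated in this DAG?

Yes

2 paths connect U_1 and U_2; each must be blocked for d-separation to hold:
Path 1: U_1 → U_5 ← U_2
  U_5 is a collider here and neither U_5 nor any of its descendants is conditioned on, so the collider stays closed — the path is blocked at U_5.
Path 2: U_1 → U_4 → U_5 ← U_2
  U_5 is a collider here and neither U_5 nor any of its descendants is conditioned on, so the collider stays closed — the path is blocked at U_5.
Every path is blocked, so U_1 and U_2 are d-separated given {U_3}.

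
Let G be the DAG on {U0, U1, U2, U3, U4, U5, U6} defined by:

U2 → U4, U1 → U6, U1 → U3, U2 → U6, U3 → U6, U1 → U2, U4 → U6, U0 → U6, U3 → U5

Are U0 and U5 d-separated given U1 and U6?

We examine all 4 paths between U0 and U5:
Path 1: U0 → U6 ← U2 ← U1 → U3 → U5
  U1 is a fork here and U1 is conditioned on, so the path is blocked at U1.
Path 2: U0 → U6 ← U4 ← U2 ← U1 → U3 → U5
  U1 is a fork here and U1 is conditioned on, so the path is blocked at U1.
Path 3: U0 → U6 ← U3 → U5
  U6 is a collider and U6 is conditioned on, which opens it; U3 is a fork and U3 is not conditioned on — no node blocks this path, so it is active.
Path 4: U0 → U6 ← U1 → U3 → U5
  U1 is a fork here and U1 is conditioned on, so the path is blocked at U1.
Since the path U0 → U6 ← U3 → U5 is active, U0 and U5 are not d-separated given {U1, U6}.

No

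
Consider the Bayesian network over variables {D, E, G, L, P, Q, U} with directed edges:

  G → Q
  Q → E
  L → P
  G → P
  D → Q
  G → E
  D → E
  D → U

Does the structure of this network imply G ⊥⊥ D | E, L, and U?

No

Enumerating the 4 paths from G to D and testing each for blocking by {E, L, U}:
  1. G → E ← D — E:collider[open] ⇒ active
  2. G → E ← Q ← D — E:collider[open]; Q:chain[open] ⇒ active
  3. G → Q → E ← D — Q:chain[open]; E:collider[open] ⇒ active
  4. G → Q ← D — Q:collider[open] ⇒ active
Since the path G → E ← D is active, G and D are not d-separated given {E, L, U}.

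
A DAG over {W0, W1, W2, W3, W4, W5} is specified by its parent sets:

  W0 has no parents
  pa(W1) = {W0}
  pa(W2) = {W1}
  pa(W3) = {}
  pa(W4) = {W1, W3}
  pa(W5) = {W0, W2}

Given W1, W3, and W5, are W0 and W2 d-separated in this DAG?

There are 2 undirected paths between W0 and W2; checking each against the conditioning set {W1, W3, W5}:
Path 1: W0 → W1 → W2
  W1 is a chain here and W1 is conditioned on, so the path is blocked at W1.
Path 2: W0 → W5 ← W2
  W5 is a collider and W5 is conditioned on, which opens it — no node blocks this path, so it is active.
At least one path is unblocked, so d-separation fails.

No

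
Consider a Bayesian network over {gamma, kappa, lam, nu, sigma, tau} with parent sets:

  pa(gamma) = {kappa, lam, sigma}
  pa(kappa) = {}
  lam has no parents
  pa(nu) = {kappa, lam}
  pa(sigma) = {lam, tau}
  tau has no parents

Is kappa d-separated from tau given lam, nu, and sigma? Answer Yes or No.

Yes — kappa and tau are d-separated given {lam, nu, sigma}.

4 paths connect kappa and tau; each must be blocked for d-separation to hold:
  1. kappa → nu ← lam → sigma ← tau — nu:collider[open]; lam:fork[blocks]; sigma:collider[open] ⇒ blocked
  2. kappa → nu ← lam → gamma ← sigma ← tau — nu:collider[open]; lam:fork[blocks]; gamma:collider[blocks]; sigma:chain[blocks] ⇒ blocked
  3. kappa → gamma ← sigma ← tau — gamma:collider[blocks]; sigma:chain[blocks] ⇒ blocked
  4. kappa → gamma ← lam → sigma ← tau — gamma:collider[blocks]; lam:fork[blocks]; sigma:collider[open] ⇒ blocked
Since every path is blocked, d-separation holds.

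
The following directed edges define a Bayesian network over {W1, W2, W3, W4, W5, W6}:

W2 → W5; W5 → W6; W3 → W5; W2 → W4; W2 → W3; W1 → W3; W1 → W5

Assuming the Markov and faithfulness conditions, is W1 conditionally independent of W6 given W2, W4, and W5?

Enumerating the 3 paths from W1 to W6 and testing each for blocking by {W2, W4, W5}:
Path 1: W1 → W3 ← W2 → W5 → W6
  W2 is a fork here and W2 is conditioned on, so the path is blocked at W2.
Path 2: W1 → W3 → W5 → W6
  W5 is a chain here and W5 is conditioned on, so the path is blocked at W5.
Path 3: W1 → W5 → W6
  W5 is a chain here and W5 is conditioned on, so the path is blocked at W5.
All paths are blocked; W1 ⊥ W6 | {W2, W4, W5} holds.

Yes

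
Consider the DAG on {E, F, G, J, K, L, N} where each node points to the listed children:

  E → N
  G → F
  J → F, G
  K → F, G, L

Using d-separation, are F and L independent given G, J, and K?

3 paths connect F and L; each must be blocked for d-separation to hold:
Path 1: F ← J → G ← K → L
  J is a fork here and J is conditioned on, so the path is blocked at J.
Path 2: F ← G ← K → L
  G is a chain here and G is conditioned on, so the path is blocked at G.
Path 3: F ← K → L
  K is a fork here and K is conditioned on, so the path is blocked at K.
Since every path is blocked, d-separation holds.

Yes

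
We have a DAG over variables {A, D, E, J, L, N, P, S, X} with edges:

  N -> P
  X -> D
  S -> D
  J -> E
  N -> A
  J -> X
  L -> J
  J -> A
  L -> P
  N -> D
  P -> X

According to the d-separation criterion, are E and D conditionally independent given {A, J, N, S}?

Yes — E and D are d-separated given {A, J, N, S}.

We examine all 6 paths between E and D:
Path 1: E ← J ← L → P ← N → D
  J is a chain here and J is conditioned on, so the path is blocked at J.
Path 2: E ← J ← L → P → X → D
  J is a chain here and J is conditioned on, so the path is blocked at J.
Path 3: E ← J → X ← P ← N → D
  J is a fork here and J is conditioned on, so the path is blocked at J.
Path 4: E ← J → X → D
  J is a fork here and J is conditioned on, so the path is blocked at J.
Path 5: E ← J → A ← N → P → X → D
  J is a fork here and J is conditioned on, so the path is blocked at J.
Path 6: E ← J → A ← N → D
  J is a fork here and J is conditioned on, so the path is blocked at J.
Every path is blocked, so E and D are d-separated given {A, J, N, S}.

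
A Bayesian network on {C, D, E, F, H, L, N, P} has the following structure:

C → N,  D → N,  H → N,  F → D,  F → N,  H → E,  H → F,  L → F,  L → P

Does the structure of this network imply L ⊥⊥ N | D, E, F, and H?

Yes

We examine all 3 paths between L and N:
Path 1: L → F ← H → N
  H is a fork here and H is conditioned on, so the path is blocked at H.
Path 2: L → F → N
  F is a chain here and F is conditioned on, so the path is blocked at F.
Path 3: L → F → D → N
  F is a chain here and F is conditioned on, so the path is blocked at F.
Since every path is blocked, d-separation holds.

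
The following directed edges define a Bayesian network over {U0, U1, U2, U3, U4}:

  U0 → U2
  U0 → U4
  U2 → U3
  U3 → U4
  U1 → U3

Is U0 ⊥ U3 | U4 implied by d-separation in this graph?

No

There are 2 undirected paths between U0 and U3; checking each against the conditioning set {U4}:
Path 1: U0 → U2 → U3
  U2 is a chain and U2 is not conditioned on — no node blocks this path, so it is active.
Path 2: U0 → U4 ← U3
  U4 is a collider and U4 is conditioned on, which opens it — no node blocks this path, so it is active.
Because an active path exists, U0 and U3 are not d-separated.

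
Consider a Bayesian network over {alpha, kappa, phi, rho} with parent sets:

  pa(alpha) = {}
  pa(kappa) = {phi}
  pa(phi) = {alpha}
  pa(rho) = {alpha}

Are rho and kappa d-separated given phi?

Yes

The only undirected path from rho to kappa is:
Path 1: rho ← alpha → phi → kappa
  phi is a chain here and phi is conditioned on, so the path is blocked at phi.
Since every path is blocked, d-separation holds.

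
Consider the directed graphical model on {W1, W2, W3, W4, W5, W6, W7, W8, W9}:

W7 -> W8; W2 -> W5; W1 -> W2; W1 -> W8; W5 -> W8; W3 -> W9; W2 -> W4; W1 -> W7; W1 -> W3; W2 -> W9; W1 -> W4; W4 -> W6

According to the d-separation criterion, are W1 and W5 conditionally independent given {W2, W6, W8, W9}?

Enumerating the 5 paths from W1 to W5 and testing each for blocking by {W2, W6, W8, W9}:
  1. W1 → W2 → W5 — W2:chain[blocks] ⇒ blocked
  2. W1 → W3 → W9 ← W2 → W5 — W3:chain[open]; W9:collider[open]; W2:fork[blocks] ⇒ blocked
  3. W1 → W7 → W8 ← W5 — W7:chain[open]; W8:collider[open] ⇒ active
  4. W1 → W8 ← W5 — W8:collider[open] ⇒ active
  5. W1 → W4 ← W2 → W5 — W4:collider[open]; W2:fork[blocks] ⇒ blocked
At least one path is unblocked, so d-separation fails.

No — W1 and W5 are not d-separated given {W2, W6, W8, W9}.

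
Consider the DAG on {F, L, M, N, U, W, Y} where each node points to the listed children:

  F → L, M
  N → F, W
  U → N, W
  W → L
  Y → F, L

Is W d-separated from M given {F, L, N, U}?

We examine all 4 paths between W and M:
  1. W ← U → N → F → M — U:fork[blocks]; N:chain[blocks]; F:chain[blocks] ⇒ blocked
  2. W ← N → F → M — N:fork[blocks]; F:chain[blocks] ⇒ blocked
  3. W → L ← Y → F → M — L:collider[open]; Y:fork[open]; F:chain[blocks] ⇒ blocked
  4. W → L ← F → M — L:collider[open]; F:fork[blocks] ⇒ blocked
All paths are blocked; W ⊥ M | {F, L, N, U} holds.

Yes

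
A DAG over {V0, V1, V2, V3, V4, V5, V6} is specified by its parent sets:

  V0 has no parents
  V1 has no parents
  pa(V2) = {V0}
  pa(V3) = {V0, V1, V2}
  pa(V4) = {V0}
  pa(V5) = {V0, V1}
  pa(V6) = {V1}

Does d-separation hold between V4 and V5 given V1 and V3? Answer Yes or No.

We examine all 3 paths between V4 and V5:
  1. V4 ← V0 → V2 → V3 ← V1 → V5 — V0:fork[open]; V2:chain[open]; V3:collider[open]; V1:fork[blocks] ⇒ blocked
  2. V4 ← V0 → V3 ← V1 → V5 — V0:fork[open]; V3:collider[open]; V1:fork[blocks] ⇒ blocked
  3. V4 ← V0 → V5 — V0:fork[open] ⇒ active
Because an active path exists, V4 and V5 are not d-separated.

No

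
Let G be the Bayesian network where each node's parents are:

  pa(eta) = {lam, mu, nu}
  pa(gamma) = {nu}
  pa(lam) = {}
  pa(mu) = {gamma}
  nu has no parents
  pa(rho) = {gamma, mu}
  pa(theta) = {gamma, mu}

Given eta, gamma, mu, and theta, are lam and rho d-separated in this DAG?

Yes

6 paths connect lam and rho; each must be blocked for d-separation to hold:
Path 1: lam → eta ← mu → theta ← gamma → rho
  mu is a fork here and mu is conditioned on, so the path is blocked at mu.
Path 2: lam → eta ← mu ← gamma → rho
  mu is a chain here and mu is conditioned on, so the path is blocked at mu.
Path 3: lam → eta ← mu → rho
  mu is a fork here and mu is conditioned on, so the path is blocked at mu.
Path 4: lam → eta ← nu → gamma → mu → rho
  gamma is a chain here and gamma is conditioned on, so the path is blocked at gamma.
Path 5: lam → eta ← nu → gamma → theta ← mu → rho
  gamma is a chain here and gamma is conditioned on, so the path is blocked at gamma.
Path 6: lam → eta ← nu → gamma → rho
  gamma is a chain here and gamma is conditioned on, so the path is blocked at gamma.
Every path is blocked, so lam and rho are d-separated given {eta, gamma, mu, theta}.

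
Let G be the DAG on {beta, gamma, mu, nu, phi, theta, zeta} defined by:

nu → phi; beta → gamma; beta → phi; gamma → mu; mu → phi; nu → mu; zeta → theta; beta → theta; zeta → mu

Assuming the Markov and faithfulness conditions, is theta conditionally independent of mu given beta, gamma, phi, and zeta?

4 paths connect theta and mu; each must be blocked for d-separation to hold:
  1. theta ← beta → gamma → mu — beta:fork[blocks]; gamma:chain[blocks] ⇒ blocked
  2. theta ← beta → phi ← nu → mu — beta:fork[blocks]; phi:collider[open]; nu:fork[open] ⇒ blocked
  3. theta ← beta → phi ← mu — beta:fork[blocks]; phi:collider[open] ⇒ blocked
  4. theta ← zeta → mu — zeta:fork[blocks] ⇒ blocked
Since every path is blocked, d-separation holds.

Yes — theta and mu are d-separated given {beta, gamma, phi, zeta}.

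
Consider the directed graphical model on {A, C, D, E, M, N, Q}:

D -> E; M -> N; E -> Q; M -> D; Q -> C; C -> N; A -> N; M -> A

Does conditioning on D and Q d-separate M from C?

3 paths connect M and C; each must be blocked for d-separation to hold:
  1. M → A → N ← C — A:chain[open]; N:collider[blocks] ⇒ blocked
  2. M → N ← C — N:collider[blocks] ⇒ blocked
  3. M → D → E → Q → C — D:chain[blocks]; E:chain[open]; Q:chain[blocks] ⇒ blocked
Every path is blocked, so M and C are d-separated given {D, Q}.

Yes — M and C are d-separated given {D, Q}.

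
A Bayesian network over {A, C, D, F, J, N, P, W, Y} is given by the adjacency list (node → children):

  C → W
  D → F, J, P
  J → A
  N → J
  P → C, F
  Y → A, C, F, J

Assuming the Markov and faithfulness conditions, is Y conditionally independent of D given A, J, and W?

Enumerating the 6 paths from Y to D and testing each for blocking by {A, J, W}:
Path 1: Y → A ← J ← D
  J is a chain here and J is conditioned on, so the path is blocked at J.
Path 2: Y → F ← D
  F is a collider here and neither F nor any of its descendants is conditioned on, so the collider stays closed — the path is blocked at F.
Path 3: Y → F ← P ← D
  F is a collider here and neither F nor any of its descendants is conditioned on, so the collider stays closed — the path is blocked at F.
Path 4: Y → J ← D
  J is a collider and J is conditioned on, which opens it — no node blocks this path, so it is active.
Path 5: Y → C ← P → F ← D
  F is a collider here and neither F nor any of its descendants is conditioned on, so the collider stays closed — the path is blocked at F.
Path 6: Y → C ← P ← D
  C is a collider and its descendant W is conditioned on, which opens it; P is a chain and P is not conditioned on — no node blocks this path, so it is active.
Because an active path exists, Y and D are not d-separated.

No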